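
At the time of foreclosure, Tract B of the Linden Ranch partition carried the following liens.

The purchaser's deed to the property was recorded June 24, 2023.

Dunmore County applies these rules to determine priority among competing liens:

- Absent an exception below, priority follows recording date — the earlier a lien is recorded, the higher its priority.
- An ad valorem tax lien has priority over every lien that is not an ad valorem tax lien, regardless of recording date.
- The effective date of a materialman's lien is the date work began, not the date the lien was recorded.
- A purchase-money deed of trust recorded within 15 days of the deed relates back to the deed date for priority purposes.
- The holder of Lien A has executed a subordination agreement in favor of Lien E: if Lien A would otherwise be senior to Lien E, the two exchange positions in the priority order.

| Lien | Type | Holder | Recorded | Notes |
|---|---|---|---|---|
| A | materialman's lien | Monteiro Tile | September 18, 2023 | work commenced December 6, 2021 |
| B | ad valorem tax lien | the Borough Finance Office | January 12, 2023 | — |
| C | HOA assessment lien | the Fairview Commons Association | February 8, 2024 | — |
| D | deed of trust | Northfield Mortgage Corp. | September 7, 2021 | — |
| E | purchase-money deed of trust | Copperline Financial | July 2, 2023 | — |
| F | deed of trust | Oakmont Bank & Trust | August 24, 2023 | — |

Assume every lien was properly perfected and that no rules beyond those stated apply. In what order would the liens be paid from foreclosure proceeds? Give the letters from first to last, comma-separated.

B, D, E, A, F, C

First, effective dates: A is treated as recorded December 6, 2021, the work-commencement date; E was recorded within the 15-day window, so its effective date is the deed date June 24, 2023.
B is an ad valorem tax lien, so it outranks all other liens regardless of date.
Among the remaining liens, by effective date: D (September 7, 2021), A (December 6, 2021), E (June 24, 2023), F (August 24, 2023), C (February 8, 2024).
A is senior to E before the subordination, so the two trade places.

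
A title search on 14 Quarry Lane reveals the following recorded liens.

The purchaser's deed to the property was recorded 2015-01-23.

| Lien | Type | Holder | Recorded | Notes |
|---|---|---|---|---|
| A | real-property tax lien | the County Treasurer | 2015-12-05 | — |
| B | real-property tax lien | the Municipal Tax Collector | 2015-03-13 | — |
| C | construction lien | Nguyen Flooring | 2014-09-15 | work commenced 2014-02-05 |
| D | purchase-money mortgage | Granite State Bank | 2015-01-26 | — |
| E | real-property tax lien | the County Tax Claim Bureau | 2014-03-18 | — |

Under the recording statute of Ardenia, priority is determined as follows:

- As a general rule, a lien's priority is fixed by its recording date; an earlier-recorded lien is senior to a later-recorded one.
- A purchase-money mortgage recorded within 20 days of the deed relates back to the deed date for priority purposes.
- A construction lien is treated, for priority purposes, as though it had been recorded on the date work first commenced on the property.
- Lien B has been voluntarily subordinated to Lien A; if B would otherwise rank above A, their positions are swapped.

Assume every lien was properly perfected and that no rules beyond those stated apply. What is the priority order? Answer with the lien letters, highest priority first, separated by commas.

C, E, D, A, B

Effective dates after the stated exceptions: C relates back to 2014-02-05 (work commenced); D relates back to the deed date 2015-01-23.
By effective date, earliest first: C (2014-02-05), E (2014-03-18), D (2015-01-23), B (2015-03-13), A (2015-12-05).
The subordination applies — B was senior to A — so B and A swap.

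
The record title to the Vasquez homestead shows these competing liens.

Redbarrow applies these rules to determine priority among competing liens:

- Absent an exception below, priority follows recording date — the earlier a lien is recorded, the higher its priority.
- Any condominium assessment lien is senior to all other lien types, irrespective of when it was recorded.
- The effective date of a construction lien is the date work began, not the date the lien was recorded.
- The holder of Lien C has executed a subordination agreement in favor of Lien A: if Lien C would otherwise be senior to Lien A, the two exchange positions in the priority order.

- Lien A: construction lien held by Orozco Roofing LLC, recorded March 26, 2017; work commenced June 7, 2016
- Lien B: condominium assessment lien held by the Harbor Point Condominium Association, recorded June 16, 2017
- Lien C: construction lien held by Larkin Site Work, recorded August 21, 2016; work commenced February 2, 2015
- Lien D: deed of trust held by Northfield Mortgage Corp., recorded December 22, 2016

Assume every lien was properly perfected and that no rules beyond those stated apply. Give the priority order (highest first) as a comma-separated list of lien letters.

First, effective dates: A's effective date is June 7, 2016, when work began; C's effective date is February 2, 2015, when work began.
B, as a condominium assessment lien, has superpriority and ranks first.
Among the remaining liens, by effective date: C (February 2, 2015), A (June 7, 2016), D (December 22, 2016).
C would otherwise be senior to A, so under the subordination agreement C and A exchange positions.

B, A, C, D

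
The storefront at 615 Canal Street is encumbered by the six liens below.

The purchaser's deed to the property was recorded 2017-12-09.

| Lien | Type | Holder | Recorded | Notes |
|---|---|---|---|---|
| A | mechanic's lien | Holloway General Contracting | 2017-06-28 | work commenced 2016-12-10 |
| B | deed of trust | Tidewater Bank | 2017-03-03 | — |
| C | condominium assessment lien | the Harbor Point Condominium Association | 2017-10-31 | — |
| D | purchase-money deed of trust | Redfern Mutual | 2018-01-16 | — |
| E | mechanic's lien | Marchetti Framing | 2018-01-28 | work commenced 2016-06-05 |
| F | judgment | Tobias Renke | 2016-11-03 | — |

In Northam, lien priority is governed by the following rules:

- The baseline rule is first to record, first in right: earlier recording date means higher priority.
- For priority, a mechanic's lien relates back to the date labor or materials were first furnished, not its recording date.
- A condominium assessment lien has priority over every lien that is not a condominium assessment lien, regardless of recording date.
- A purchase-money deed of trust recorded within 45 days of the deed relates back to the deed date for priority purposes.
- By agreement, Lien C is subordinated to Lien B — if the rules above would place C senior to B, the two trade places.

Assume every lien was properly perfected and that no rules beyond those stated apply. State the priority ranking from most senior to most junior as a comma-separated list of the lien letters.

B, E, F, A, C, D

First, effective dates: A is treated as recorded 2016-12-10, the work-commencement date; D relates back to the deed date 2017-12-09; E relates back to 2016-06-05 (work commenced).
C is a condominium assessment lien, so it outranks all other liens regardless of date.
Ordering the rest by effective date: E (2016-06-05), F (2016-11-03), A (2016-12-10), B (2017-03-03), D (2017-12-09).
Because C would otherwise rank above B, the subordination swaps them.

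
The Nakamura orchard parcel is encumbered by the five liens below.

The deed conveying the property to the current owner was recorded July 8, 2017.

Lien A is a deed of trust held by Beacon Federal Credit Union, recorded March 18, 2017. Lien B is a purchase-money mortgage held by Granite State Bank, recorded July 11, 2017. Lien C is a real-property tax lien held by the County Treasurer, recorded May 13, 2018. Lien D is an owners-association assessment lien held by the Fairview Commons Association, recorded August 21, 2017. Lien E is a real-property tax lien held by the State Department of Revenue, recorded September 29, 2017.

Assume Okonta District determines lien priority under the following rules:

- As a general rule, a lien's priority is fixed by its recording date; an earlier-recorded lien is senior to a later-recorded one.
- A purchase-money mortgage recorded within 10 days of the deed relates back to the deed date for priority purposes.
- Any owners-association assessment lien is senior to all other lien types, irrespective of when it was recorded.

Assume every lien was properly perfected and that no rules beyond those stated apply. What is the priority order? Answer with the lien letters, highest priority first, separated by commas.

D, A, B, E, C

Effective dates after the stated exceptions: B relates back to the deed date July 8, 2017.
D, as an owners-association assessment lien, has superpriority and ranks first.
The other liens, earliest effective date first: A (March 18, 2017), B (July 8, 2017), E (September 29, 2017), C (May 13, 2018).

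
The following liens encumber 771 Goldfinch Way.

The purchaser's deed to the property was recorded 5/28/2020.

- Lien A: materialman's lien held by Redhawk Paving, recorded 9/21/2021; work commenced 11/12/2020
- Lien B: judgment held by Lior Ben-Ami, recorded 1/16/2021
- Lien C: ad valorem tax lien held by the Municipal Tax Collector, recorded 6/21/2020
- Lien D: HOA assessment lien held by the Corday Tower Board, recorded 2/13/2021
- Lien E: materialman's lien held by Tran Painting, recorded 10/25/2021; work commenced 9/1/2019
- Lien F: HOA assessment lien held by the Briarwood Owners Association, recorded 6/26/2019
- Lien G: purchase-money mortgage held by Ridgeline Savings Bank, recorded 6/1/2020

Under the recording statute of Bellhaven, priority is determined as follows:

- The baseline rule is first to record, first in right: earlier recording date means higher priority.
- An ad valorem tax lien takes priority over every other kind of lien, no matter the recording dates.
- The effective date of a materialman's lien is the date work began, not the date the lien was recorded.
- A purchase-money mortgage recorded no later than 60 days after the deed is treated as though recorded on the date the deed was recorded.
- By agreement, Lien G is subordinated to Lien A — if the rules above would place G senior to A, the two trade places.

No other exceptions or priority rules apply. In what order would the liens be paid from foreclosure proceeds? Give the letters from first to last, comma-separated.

C, F, E, A, G, B, D

First, effective dates: A's effective date is 11/12/2020, when work began; E is treated as recorded 9/1/2019, the work-commencement date; G relates back to the deed date 5/28/2020.
C is an ad valorem tax lien, so it outranks all other liens regardless of date.
Ordering the rest by effective date: F (6/26/2019), E (9/1/2019), G (5/28/2020), A (11/12/2020), B (1/16/2021), D (2/13/2021).
The subordination applies — G was senior to A — so G and A swap.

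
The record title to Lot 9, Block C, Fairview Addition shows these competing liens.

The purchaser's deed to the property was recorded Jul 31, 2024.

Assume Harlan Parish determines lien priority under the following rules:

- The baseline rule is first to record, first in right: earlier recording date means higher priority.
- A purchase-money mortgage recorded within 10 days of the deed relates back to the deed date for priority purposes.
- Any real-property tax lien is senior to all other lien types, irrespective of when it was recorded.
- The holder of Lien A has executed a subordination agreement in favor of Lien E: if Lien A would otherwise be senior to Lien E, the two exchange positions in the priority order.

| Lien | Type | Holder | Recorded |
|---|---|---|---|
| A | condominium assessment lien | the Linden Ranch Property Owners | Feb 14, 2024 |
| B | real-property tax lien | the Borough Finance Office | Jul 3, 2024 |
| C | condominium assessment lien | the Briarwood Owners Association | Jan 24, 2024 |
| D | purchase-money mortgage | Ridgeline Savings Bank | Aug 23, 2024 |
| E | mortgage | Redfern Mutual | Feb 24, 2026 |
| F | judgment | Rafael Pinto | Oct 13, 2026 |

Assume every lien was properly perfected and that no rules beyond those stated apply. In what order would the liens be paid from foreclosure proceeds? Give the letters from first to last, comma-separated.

Effective dates after the stated exceptions: D was recorded 23 days after the deed, outside the 10-day window, so it keeps its recording date.
B, as a real-property tax lien, has superpriority and ranks first.
Among the remaining liens, by effective date: C (Jan 24, 2024), A (Feb 14, 2024), D (Aug 23, 2024), E (Feb 24, 2026), F (Oct 13, 2026).
Because A would otherwise rank above E, the subordination swaps them.

B, C, E, D, A, F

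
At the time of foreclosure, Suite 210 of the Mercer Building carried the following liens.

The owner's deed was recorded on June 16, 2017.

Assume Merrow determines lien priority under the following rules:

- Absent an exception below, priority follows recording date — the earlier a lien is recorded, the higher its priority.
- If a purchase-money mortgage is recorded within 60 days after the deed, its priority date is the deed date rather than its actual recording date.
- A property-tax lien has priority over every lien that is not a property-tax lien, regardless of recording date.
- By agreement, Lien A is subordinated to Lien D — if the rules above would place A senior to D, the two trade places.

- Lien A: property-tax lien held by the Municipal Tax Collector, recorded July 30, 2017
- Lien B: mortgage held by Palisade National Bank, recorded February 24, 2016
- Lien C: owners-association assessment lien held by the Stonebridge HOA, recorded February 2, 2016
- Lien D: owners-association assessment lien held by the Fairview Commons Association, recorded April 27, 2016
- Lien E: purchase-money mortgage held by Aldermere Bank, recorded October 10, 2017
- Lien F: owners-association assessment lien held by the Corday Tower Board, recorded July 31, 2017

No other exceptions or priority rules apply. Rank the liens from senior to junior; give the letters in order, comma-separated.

Effective dates: E was recorded 116 days after the deed — beyond 60 days — so no relation-back applies.
As a property-tax lien, A is senior to every other lien.
The other liens, earliest effective date first: C (February 2, 2016), B (February 24, 2016), D (April 27, 2016), F (July 31, 2017), E (October 10, 2017).
Because A would otherwise rank above D, the subordination swaps them.

D, C, B, A, F, E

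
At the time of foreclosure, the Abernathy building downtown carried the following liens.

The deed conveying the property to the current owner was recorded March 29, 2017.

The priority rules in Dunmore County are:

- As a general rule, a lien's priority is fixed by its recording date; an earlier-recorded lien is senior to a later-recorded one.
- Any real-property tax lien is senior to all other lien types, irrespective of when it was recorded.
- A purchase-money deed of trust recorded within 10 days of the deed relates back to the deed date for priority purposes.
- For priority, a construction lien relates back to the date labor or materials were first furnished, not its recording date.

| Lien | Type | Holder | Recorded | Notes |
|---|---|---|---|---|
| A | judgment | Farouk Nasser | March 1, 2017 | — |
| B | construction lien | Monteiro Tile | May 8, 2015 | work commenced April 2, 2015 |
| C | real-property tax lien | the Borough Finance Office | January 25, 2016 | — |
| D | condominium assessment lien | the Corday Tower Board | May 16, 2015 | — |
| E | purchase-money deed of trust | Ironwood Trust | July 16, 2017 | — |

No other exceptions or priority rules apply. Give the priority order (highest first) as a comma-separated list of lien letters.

C, B, D, A, E

Effective dates after the stated exceptions: B relates back to April 2, 2015 (work commenced); E was recorded 109 days after the deed — beyond 10 days — so no relation-back applies.
C is a real-property tax lien, so it outranks all other liens regardless of date.
Among the remaining liens, by effective date: B (April 2, 2015), D (May 16, 2015), A (March 1, 2017), E (July 16, 2017).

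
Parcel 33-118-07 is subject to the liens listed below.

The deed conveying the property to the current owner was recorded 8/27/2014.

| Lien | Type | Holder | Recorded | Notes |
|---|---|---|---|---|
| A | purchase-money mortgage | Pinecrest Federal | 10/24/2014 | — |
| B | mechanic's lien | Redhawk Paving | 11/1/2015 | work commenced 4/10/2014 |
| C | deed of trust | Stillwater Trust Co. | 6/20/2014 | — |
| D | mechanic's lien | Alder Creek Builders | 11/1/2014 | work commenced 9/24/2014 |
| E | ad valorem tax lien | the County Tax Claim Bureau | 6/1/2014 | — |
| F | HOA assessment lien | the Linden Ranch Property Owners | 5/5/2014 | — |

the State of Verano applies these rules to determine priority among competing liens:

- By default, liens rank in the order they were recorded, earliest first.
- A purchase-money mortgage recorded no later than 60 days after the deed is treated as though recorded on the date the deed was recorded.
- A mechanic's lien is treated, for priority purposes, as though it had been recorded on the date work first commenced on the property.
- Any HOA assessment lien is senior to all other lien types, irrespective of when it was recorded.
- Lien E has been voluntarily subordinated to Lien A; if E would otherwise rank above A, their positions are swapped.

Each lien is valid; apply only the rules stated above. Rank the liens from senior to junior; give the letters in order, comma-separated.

Effective dates after the stated exceptions: A's effective date is the deed date, 8/27/2014; B is treated as recorded 4/10/2014, the work-commencement date; D relates back to 9/24/2014 (work commenced).
F is an HOA assessment lien and takes priority over every other lien.
Remaining liens by effective date: B (4/10/2014), E (6/1/2014), C (6/20/2014), A (8/27/2014), D (9/24/2014).
Because E would otherwise rank above A, the subordination swaps them.

F, B, A, C, E, D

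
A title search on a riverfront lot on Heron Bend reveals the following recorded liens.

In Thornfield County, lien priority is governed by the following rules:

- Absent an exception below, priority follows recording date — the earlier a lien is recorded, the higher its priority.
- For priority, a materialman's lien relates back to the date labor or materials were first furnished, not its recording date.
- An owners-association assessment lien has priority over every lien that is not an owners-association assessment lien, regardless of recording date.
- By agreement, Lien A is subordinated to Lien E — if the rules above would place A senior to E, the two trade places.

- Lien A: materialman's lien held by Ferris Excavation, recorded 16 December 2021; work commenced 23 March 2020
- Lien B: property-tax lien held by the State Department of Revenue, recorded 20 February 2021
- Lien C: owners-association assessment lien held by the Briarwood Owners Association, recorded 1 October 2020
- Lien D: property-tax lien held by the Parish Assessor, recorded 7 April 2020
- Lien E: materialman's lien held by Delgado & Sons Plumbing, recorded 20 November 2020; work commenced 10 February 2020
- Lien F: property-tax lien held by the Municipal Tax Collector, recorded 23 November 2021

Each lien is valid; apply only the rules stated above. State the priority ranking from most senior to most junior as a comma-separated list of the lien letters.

C, E, A, D, B, F

First, effective dates: A relates back to 23 March 2020 (work commenced); E relates back to 10 February 2020 (work commenced).
As an owners-association assessment lien, C is senior to every other lien.
The other liens, earliest effective date first: E (10 February 2020), A (23 March 2020), D (7 April 2020), B (20 February 2021), F (23 November 2021).
A already ranks below E; the subordination has no effect.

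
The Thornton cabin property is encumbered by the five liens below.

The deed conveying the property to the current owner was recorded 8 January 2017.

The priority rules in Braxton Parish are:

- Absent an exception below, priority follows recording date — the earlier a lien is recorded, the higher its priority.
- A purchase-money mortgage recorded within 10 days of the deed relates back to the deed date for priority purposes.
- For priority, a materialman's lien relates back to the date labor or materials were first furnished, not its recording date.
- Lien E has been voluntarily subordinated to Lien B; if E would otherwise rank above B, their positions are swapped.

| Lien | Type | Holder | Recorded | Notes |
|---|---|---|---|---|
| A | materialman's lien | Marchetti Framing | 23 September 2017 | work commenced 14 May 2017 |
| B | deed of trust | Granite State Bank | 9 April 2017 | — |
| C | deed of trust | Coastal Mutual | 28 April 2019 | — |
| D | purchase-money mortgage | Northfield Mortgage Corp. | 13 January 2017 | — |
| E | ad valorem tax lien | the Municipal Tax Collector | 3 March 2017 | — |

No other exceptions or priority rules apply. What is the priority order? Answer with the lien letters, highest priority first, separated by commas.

Effective dates after the stated exceptions: A relates back to 14 May 2017 (work commenced); D's effective date is the deed date, 8 January 2017.
By effective date: D (8 January 2017), E (3 March 2017), B (9 April 2017), A (14 May 2017), C (28 April 2019).
The subordination applies — E was senior to B — so E and B swap.

D, B, E, A, C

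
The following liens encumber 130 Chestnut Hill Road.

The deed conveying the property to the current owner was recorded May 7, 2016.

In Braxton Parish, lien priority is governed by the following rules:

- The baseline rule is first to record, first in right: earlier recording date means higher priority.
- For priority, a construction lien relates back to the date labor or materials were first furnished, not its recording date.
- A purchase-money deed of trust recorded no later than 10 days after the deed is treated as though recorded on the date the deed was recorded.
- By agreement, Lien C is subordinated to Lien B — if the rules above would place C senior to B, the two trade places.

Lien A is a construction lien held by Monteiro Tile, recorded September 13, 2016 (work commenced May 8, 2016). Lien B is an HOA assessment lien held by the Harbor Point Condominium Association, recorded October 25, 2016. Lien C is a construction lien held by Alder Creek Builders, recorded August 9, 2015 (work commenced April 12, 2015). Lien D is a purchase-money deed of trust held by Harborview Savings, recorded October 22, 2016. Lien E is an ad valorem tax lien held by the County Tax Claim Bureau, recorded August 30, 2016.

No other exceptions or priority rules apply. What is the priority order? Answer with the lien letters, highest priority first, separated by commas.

B, A, E, D, C

Effective dates: A's effective date is May 8, 2016, when work began; C's effective date is April 12, 2015, when work began; D was recorded 168 days after the deed — beyond 10 days — so no relation-back applies.
By effective date: C (April 12, 2015), A (May 8, 2016), E (August 30, 2016), D (October 22, 2016), B (October 25, 2016).
The subordination applies — C was senior to B — so C and B swap.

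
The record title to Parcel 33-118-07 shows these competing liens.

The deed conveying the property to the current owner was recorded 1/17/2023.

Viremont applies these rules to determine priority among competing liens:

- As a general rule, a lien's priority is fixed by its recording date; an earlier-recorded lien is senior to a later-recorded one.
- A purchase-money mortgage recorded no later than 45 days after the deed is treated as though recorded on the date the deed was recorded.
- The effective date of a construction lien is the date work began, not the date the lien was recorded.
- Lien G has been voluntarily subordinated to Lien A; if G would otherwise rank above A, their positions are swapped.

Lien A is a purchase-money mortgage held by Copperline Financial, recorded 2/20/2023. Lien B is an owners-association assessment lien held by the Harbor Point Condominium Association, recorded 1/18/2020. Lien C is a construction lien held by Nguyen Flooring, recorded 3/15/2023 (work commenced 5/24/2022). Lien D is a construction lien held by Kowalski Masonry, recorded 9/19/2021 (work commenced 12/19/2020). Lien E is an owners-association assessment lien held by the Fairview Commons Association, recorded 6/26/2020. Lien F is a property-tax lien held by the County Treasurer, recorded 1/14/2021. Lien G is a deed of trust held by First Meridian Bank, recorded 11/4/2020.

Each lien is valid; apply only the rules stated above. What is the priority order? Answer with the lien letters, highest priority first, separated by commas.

B, E, A, D, F, C, G

Effective dates: A relates back to the deed date 1/17/2023; C relates back to 5/24/2022 (work commenced); D relates back to 12/19/2020 (work commenced).
Ordering by effective date: B (1/18/2020), E (6/26/2020), G (11/4/2020), D (12/19/2020), F (1/14/2021), C (5/24/2022), A (1/17/2023).
The subordination applies — G was senior to A — so G and A swap.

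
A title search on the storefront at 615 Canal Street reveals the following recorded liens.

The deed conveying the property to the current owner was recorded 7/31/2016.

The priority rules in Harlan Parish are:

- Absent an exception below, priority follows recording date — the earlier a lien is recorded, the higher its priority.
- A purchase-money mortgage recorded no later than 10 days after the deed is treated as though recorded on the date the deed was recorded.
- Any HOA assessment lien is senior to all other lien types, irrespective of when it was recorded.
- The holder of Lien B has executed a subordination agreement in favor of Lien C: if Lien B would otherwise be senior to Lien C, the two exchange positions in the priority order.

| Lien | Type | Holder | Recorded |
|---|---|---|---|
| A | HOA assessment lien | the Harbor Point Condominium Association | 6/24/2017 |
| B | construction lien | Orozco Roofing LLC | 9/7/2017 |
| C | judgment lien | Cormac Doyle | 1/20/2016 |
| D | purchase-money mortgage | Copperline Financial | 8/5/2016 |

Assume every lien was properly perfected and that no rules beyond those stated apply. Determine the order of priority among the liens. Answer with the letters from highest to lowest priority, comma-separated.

First, effective dates: D's effective date is the deed date, 7/31/2016.
As an HOA assessment lien, A is senior to every other lien.
Ordering the rest by effective date: C (1/20/2016), D (7/31/2016), B (9/7/2017).
Since B is not senior to C, the subordination leaves the order unchanged.

A, C, D, B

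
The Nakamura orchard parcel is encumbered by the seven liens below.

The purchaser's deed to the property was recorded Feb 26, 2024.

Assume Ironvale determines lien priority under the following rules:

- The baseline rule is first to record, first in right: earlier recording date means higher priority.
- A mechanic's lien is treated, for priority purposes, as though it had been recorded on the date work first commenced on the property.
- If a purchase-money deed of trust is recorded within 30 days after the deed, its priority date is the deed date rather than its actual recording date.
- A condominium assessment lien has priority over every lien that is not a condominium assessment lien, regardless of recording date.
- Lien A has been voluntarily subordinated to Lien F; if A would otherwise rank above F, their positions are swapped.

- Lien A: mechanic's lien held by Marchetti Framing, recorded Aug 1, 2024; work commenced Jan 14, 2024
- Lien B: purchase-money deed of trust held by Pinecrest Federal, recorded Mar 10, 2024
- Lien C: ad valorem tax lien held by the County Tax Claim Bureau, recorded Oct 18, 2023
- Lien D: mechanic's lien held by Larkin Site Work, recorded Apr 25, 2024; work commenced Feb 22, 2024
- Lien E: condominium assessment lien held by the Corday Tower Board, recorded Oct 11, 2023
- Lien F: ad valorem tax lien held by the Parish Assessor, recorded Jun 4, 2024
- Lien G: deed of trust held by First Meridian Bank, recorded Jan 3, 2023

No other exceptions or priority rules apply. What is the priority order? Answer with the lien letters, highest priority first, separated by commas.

Effective dates: A relates back to Jan 14, 2024 (work commenced); B was recorded within the 30-day window, so its effective date is the deed date Feb 26, 2024; D is treated as recorded Feb 22, 2024, the work-commencement date.
E is a condominium assessment lien, so it outranks all other liens regardless of date.
Ordering the rest by effective date: G (Jan 3, 2023), C (Oct 18, 2023), A (Jan 14, 2024), D (Feb 22, 2024), B (Feb 26, 2024), F (Jun 4, 2024).
The subordination applies — A was senior to F — so A and F swap.

E, G, C, F, D, B, A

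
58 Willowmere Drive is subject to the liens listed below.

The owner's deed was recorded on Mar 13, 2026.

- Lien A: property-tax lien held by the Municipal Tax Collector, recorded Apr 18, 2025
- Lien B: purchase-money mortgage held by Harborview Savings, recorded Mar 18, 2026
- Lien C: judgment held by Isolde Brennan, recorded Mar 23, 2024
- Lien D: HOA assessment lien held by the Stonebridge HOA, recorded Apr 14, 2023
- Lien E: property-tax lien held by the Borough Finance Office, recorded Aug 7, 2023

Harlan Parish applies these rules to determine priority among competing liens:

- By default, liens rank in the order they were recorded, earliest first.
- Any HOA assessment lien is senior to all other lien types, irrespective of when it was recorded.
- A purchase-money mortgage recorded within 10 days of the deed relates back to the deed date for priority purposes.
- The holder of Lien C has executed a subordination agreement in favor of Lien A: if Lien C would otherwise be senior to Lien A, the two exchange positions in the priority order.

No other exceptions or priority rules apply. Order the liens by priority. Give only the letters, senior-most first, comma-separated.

Effective dates after the stated exceptions: B was recorded within the 10-day window, so its effective date is the deed date Mar 13, 2026.
D is an HOA assessment lien, so it outranks all other liens regardless of date.
Ordering the rest by effective date: E (Aug 7, 2023), C (Mar 23, 2024), A (Apr 18, 2025), B (Mar 13, 2026).
C is senior to A before the subordination, so the two trade places.

D, E, A, C, B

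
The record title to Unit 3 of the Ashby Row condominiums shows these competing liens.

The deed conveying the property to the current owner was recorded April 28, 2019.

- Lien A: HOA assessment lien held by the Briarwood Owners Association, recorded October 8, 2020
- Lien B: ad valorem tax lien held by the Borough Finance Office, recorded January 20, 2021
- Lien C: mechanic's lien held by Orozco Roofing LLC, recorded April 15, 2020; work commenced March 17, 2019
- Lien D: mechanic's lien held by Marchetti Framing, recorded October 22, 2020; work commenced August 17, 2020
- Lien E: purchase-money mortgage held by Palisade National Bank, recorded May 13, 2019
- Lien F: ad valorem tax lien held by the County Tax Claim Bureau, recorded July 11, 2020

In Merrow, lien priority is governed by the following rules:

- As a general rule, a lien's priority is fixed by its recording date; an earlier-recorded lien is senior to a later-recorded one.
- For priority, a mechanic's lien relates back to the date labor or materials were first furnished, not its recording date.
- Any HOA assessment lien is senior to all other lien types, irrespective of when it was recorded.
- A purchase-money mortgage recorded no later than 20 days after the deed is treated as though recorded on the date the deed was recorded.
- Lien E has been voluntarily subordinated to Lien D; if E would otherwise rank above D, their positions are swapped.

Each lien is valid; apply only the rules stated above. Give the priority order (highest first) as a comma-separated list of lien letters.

Adjusting effective dates: C relates back to March 17, 2019 (work commenced); D relates back to August 17, 2020 (work commenced); E was recorded within the 20-day window, so its effective date is the deed date April 28, 2019.
A is an HOA assessment lien, so it outranks all other liens regardless of date.
Among the remaining liens, by effective date: C (March 17, 2019), E (April 28, 2019), F (July 11, 2020), D (August 17, 2020), B (January 20, 2021).
E is senior to D before the subordination, so the two trade places.

A, C, D, F, E, B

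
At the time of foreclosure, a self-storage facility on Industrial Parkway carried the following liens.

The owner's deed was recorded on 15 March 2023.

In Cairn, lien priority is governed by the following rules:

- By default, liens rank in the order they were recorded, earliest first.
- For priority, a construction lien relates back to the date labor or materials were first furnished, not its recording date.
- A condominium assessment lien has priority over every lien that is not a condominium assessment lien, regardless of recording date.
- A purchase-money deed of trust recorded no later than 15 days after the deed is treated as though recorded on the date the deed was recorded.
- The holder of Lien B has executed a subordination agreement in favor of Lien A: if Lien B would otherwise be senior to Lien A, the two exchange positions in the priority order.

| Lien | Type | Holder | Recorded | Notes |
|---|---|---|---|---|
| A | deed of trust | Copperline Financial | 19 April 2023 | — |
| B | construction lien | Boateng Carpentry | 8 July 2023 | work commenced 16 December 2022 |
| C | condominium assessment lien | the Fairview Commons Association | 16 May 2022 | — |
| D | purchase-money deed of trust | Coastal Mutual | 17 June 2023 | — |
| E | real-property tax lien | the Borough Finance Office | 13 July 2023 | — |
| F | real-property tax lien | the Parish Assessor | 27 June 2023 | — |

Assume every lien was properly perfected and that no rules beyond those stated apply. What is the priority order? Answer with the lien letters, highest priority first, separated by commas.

C, A, B, D, F, E

Effective dates: B relates back to 16 December 2022 (work commenced); D missed the 15-day window (94 days after the deed), so its recording date stands.
As a condominium assessment lien, C is senior to every other lien.
Remaining liens by effective date: B (16 December 2022), A (19 April 2023), D (17 June 2023), F (27 June 2023), E (13 July 2023).
B would otherwise be senior to A, so under the subordination agreement B and A exchange positions.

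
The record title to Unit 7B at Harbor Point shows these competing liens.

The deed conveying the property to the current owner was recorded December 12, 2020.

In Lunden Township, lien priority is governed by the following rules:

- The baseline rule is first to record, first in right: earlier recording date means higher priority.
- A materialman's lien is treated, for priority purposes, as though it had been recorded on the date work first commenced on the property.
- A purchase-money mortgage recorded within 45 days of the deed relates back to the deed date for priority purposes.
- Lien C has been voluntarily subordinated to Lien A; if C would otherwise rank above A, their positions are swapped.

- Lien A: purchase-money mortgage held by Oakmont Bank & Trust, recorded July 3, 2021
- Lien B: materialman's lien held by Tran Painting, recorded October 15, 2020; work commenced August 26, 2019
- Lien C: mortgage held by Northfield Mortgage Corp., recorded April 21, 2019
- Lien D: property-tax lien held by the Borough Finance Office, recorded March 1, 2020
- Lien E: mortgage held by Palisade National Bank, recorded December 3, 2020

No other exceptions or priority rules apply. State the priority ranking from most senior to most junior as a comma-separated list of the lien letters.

Adjusting effective dates: A missed the 45-day window (203 days after the deed), so its recording date stands; B is treated as recorded August 26, 2019, the work-commencement date.
Sorted by effective date: C (April 21, 2019), B (August 26, 2019), D (March 1, 2020), E (December 3, 2020), A (July 3, 2021).
The subordination applies — C was senior to A — so C and A swap.

A, B, D, E, C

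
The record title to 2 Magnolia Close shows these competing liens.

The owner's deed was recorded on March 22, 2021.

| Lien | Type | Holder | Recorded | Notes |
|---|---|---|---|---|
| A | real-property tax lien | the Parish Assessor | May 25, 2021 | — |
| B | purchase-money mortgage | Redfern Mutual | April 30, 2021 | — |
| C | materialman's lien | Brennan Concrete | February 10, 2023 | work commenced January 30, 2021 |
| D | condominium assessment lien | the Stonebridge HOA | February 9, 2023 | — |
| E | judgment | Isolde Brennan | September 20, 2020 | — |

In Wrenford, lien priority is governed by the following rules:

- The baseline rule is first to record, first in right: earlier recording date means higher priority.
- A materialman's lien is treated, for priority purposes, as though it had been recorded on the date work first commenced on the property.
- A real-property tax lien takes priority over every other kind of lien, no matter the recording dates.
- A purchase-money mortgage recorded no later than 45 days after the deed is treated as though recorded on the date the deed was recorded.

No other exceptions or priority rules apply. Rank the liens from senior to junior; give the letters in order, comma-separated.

First, effective dates: B's effective date is the deed date, March 22, 2021; C's effective date is January 30, 2021, when work began.
A, as a real-property tax lien, has superpriority and ranks first.
Among the remaining liens, by effective date: E (September 20, 2020), C (January 30, 2021), B (March 22, 2021), D (February 9, 2023).

A, E, C, B, D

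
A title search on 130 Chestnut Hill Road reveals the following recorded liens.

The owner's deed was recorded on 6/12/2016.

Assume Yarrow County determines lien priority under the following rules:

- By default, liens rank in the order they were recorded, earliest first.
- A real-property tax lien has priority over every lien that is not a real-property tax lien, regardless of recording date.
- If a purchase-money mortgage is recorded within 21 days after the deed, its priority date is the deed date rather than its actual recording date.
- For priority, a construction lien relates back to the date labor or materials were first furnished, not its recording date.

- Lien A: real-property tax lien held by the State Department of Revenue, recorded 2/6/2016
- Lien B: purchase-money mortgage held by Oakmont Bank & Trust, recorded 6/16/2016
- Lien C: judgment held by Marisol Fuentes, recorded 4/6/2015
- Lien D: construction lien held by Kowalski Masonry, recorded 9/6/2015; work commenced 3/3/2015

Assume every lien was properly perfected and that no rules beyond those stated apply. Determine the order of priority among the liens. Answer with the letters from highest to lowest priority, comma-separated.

Adjusting effective dates: B's effective date is the deed date, 6/12/2016; D's effective date is 3/3/2015, when work began.
A is a real-property tax lien, so it outranks all other liens regardless of date.
The other liens, earliest effective date first: D (3/3/2015), C (4/6/2015), B (6/12/2016).

A, D, C, B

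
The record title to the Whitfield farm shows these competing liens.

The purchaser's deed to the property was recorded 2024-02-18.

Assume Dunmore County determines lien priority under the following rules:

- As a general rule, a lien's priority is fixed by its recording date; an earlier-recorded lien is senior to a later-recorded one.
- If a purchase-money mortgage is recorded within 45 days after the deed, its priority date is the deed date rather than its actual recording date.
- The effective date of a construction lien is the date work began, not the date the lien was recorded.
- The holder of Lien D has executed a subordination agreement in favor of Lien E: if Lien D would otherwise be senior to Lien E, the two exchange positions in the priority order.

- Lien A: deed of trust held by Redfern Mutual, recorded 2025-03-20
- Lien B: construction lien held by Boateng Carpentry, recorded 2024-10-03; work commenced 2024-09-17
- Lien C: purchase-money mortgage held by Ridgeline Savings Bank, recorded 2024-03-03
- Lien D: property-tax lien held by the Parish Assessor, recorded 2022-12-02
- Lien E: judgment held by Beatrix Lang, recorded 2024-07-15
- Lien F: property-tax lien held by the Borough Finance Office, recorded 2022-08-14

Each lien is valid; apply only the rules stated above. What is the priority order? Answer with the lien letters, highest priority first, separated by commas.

F, E, C, D, B, A

First, effective dates: B is treated as recorded 2024-09-17, the work-commencement date; C relates back to the deed date 2024-02-18.
Sorted by effective date: F (2022-08-14), D (2022-12-02), C (2024-02-18), E (2024-07-15), B (2024-09-17), A (2025-03-20).
The subordination applies — D was senior to E — so D and E swap.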